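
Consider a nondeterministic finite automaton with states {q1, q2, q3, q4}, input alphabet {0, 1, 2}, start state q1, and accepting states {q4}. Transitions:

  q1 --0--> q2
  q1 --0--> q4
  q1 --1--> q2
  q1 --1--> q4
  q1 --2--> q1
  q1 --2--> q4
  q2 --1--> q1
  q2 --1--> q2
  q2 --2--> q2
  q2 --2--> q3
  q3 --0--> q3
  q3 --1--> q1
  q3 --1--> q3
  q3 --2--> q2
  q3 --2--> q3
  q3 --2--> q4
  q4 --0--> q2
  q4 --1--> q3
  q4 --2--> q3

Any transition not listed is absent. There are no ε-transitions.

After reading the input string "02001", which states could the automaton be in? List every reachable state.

Start in {q1}.
Read '0': q1→{q2, q4}; now {q2, q4}.
Read '2': q2→{q2, q3}, q4→{q3}; now {q2, q3}.
Read '0': q2→∅, q3→{q3}; now {q3}.
Read '0': q3→{q3}; now {q3}.
Read '1': q3→{q1, q3}; now {q1, q3}.

{q1, q3}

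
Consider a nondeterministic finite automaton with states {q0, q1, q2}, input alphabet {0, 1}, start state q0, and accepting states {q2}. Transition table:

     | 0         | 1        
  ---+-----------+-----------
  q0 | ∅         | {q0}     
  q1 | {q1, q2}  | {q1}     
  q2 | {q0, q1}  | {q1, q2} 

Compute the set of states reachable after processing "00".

∅

Start in {q0}.
Read '0': q0→∅; now ∅.
The set is empty and remains empty for the remaining 1 symbol.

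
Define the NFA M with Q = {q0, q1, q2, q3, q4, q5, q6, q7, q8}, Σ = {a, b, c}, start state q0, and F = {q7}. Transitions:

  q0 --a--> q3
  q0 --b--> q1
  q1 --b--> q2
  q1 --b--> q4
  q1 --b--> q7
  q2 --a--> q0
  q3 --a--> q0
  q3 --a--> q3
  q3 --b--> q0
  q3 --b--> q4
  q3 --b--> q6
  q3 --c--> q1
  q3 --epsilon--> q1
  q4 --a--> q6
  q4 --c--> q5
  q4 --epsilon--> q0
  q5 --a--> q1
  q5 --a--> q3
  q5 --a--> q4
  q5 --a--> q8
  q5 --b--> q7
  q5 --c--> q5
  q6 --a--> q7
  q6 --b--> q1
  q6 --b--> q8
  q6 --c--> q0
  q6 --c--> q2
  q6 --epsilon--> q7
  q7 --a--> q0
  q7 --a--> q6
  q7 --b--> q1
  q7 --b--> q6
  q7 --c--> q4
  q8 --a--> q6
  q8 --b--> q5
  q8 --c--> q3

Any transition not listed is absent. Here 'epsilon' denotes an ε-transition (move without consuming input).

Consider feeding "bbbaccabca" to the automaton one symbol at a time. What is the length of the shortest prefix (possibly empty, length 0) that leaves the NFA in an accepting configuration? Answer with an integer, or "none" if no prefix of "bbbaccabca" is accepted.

2

Start in {q0}.
Read 'b': {q0} → {q1}.
Read 'b': {q1} → {q0, q2, q4, q7}.
None of the earlier sets intersect F, but {q0, q2, q4, q7} does.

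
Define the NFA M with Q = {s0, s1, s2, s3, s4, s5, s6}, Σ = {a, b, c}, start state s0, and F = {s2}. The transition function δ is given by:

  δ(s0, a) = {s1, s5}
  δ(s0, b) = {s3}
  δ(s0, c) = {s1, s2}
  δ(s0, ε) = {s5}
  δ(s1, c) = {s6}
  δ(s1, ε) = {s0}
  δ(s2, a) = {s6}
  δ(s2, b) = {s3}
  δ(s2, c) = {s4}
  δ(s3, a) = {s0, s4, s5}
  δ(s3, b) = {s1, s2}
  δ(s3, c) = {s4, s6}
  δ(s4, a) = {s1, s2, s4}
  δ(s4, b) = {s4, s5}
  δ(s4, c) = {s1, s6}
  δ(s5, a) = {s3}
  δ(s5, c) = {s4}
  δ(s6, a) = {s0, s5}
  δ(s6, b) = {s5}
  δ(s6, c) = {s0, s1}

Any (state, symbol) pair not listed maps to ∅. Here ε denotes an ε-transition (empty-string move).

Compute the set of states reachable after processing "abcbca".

{s0, s1, s2, s3, s4, s5}

Start: ε-closure({s0}) = {s0, s5}.
Read 'a': s0→{s1, s5}, s5→{s3}; union {s1, s3, s5}; ε-closure = {s0, s1, s3, s5}.
Read 'b': s0→{s3}, s1→∅, s3→{s1, s2}, s5→∅; union {s1, s2, s3}; ε-closure = {s0, s1, s2, s3, s5}.
Read 'c': s0→{s1, s2}, s1→{s6}, s2→{s4}, s3→{s4, s6}, s5→{s4}; union {s1, s2, s4, s6}; ε-closure = {s0, s1, s2, s4, s5, s6}.
Read 'b': s0→{s3}, s1→∅, s2→{s3}, s4→{s4, s5}, s5→∅, s6→{s5}; now {s3, s4, s5}.
Read 'c': s3→{s4, s6}, s4→{s1, s6}, s5→{s4}; union {s1, s4, s6}; ε-closure = {s0, s1, s4, s5, s6}.
Read 'a': s0→{s1, s5}, s1→∅, s4→{s1, s2, s4}, s5→{s3}, s6→{s0, s5}; now {s0, s1, s2, s3, s4, s5}.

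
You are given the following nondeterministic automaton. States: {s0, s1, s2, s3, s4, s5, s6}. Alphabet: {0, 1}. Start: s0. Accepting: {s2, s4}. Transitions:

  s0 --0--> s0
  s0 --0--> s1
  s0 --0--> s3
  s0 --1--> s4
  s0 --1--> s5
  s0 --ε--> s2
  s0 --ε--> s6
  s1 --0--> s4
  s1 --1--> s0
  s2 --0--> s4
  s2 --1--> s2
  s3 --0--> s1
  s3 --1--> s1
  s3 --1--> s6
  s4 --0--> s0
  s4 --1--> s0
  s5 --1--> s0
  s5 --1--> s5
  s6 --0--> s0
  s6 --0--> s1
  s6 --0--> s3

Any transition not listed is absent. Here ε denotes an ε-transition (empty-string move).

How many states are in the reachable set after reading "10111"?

5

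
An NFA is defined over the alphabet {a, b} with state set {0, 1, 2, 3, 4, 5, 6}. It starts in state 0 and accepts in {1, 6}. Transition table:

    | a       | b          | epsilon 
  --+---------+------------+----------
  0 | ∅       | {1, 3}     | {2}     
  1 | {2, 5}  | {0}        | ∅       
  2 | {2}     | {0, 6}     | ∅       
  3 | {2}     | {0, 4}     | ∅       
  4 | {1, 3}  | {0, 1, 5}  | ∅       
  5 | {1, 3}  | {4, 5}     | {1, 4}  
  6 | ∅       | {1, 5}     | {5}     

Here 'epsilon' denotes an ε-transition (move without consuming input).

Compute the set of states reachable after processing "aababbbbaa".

Start: ε-closure({0}) = {0, 2}.
Read 'a': 0→∅, 2→{2}; now {2}.
Read 'a': 2→{2}; now {2}.
Read 'b': 2→{0, 6}; union {0, 6}; ε-closure = {0, 1, 2, 4, 5, 6}.
Read 'a': 0→∅, 1→{2, 5}, 2→{2}, 4→{1, 3}, 5→{1, 3}, 6→∅; union {1, 2, 3, 5}; ε-closure = {1, 2, 3, 4, 5}.
Read 'b': 1→{0}, 2→{0, 6}, 3→{0, 4}, 4→{0, 1, 5}, 5→{4, 5}; union {0, 1, 4, 5, 6}; ε-closure = {0, 1, 2, 4, 5, 6}.
Read 'b': 0→{1, 3}, 1→{0}, 2→{0, 6}, 4→{0, 1, 5}, 5→{4, 5}, 6→{1, 5}; union {0, 1, 3, 4, 5, 6}; ε-closure = {0, 1, 2, 3, 4, 5, 6}.
Read 'b': 0→{1, 3}, 1→{0}, 2→{0, 6}, 3→{0, 4}, 4→{0, 1, 5}, 5→{4, 5}, 6→{1, 5}; union {0, 1, 3, 4, 5, 6}; ε-closure = {0, 1, 2, 3, 4, 5, 6}.
Read 'b': 0→{1, 3}, 1→{0}, 2→{0, 6}, 3→{0, 4}, 4→{0, 1, 5}, 5→{4, 5}, 6→{1, 5}; union {0, 1, 3, 4, 5, 6}; ε-closure = {0, 1, 2, 3, 4, 5, 6}.
Read 'a': 0→∅, 1→{2, 5}, 2→{2}, 3→{2}, 4→{1, 3}, 5→{1, 3}, 6→∅; union {1, 2, 3, 5}; ε-closure = {1, 2, 3, 4, 5}.
Read 'a': 1→{2, 5}, 2→{2}, 3→{2}, 4→{1, 3}, 5→{1, 3}; union {1, 2, 3, 5}; ε-closure = {1, 2, 3, 4, 5}.

{1, 2, 3, 4, 5}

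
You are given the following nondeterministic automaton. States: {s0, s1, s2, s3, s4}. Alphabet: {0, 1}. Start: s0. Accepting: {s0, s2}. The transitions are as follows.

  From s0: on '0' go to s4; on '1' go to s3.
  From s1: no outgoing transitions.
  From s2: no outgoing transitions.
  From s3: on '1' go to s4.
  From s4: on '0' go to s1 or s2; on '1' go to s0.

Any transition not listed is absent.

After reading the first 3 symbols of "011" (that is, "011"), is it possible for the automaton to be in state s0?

Start in {s0}.
Read '0': s0→{s4}; now {s4}.
Read '1': s4→{s0}; now {s0}.
Read '1': s0→{s3}; now {s3}.
State s0 is not in {s3}.

No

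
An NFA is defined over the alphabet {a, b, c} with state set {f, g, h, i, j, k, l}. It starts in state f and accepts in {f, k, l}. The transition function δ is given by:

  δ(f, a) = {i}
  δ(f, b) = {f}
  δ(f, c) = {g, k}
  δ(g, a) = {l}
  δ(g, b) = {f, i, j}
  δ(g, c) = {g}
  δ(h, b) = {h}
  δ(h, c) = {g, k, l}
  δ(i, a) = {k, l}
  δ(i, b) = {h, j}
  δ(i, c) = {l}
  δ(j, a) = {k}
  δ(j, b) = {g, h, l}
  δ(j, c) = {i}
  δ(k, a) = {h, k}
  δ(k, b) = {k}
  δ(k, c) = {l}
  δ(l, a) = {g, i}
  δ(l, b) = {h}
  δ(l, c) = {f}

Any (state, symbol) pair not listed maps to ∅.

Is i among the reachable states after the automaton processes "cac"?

No

Start in {f}.
Read 'c': f→{g, k}; now {g, k}.
Read 'a': g→{l}, k→{h, k}; now {h, k, l}.
Read 'c': h→{g, k, l}, k→{l}, l→{f}; now {f, g, k, l}.
State i is not in {f, g, k, l}.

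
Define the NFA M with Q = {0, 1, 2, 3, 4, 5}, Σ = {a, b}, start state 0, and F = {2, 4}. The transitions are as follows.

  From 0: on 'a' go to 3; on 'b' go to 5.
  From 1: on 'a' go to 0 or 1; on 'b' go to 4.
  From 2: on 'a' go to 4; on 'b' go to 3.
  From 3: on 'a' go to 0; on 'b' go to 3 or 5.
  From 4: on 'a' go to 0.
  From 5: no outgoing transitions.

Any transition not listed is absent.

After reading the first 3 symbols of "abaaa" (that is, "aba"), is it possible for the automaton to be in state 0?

Yes

Start in {0}.
Read 'a': {0} → {3}.
Read 'b': {3} → {3, 5}.
Read 'a': {3, 5} → {0}.
State 0 is in {0}.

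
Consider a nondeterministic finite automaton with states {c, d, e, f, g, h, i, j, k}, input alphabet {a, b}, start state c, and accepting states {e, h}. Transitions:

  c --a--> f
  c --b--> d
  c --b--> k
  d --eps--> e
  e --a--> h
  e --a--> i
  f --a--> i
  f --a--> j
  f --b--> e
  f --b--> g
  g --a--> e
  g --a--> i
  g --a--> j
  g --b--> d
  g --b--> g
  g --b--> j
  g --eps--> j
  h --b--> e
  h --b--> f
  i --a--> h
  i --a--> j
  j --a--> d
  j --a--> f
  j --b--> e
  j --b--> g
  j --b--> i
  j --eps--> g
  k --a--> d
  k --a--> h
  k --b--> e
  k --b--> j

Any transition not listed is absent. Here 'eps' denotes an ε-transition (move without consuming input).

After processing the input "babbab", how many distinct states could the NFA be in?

6

Start in {c}.
Read 'b': c→{d, k}; union {d, k}; ε-closure = {d, e, k}.
Read 'a': d→∅, e→{h, i}, k→{d, h}; union {d, h, i}; ε-closure = {d, e, h, i}.
Read 'b': d→∅, e→∅, h→{e, f}, i→∅; now {e, f}.
Read 'b': e→∅, f→{e, g}; union {e, g}; ε-closure = {e, g, j}.
Read 'a': e→{h, i}, g→{e, i, j}, j→{d, f}; union {d, e, f, h, i, j}; ε-closure = {d, e, f, g, h, i, j}.
Read 'b': d→∅, e→∅, f→{e, g}, g→{d, g, j}, h→{e, f}, i→∅, j→{e, g, i}; now {d, e, f, g, i, j}.
That set has 6 states.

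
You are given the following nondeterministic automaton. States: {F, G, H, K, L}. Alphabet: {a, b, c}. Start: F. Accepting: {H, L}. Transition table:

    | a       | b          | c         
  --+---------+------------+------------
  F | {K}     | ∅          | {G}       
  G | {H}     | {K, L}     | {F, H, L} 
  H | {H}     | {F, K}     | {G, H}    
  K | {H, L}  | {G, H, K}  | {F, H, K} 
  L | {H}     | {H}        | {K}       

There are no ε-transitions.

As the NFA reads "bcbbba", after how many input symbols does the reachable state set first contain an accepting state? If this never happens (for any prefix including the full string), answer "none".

Start in {F}.
Read 'b': F→∅; now ∅.
The set is empty and remains empty for the remaining 5 symbols.
No reachable set along the way intersects F.

none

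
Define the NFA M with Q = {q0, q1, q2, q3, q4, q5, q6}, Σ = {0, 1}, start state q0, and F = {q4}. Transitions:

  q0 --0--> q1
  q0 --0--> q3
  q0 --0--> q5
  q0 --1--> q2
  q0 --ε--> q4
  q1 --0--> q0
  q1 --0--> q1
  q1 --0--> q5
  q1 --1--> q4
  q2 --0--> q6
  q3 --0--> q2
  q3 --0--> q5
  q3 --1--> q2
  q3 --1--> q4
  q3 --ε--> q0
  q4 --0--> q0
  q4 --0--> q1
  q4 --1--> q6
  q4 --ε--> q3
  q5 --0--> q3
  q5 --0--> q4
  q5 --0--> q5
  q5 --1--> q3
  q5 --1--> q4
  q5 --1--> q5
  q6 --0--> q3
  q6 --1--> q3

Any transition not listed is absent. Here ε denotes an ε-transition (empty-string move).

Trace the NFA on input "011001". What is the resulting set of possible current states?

Start: ε-closure({q0}) = {q0, q3, q4}.
Read '0': q0→{q1, q3, q5}, q3→{q2, q5}, q4→{q0, q1}; union {q0, q1, q2, q3, q5}; ε-closure = {q0, q1, q2, q3, q4, q5}.
Read '1': q0→{q2}, q1→{q4}, q2→∅, q3→{q2, q4}, q4→{q6}, q5→{q3, q4, q5}; union {q2, q3, q4, q5, q6}; ε-closure = {q0, q2, q3, q4, q5, q6}.
Read '1': q0→{q2}, q2→∅, q3→{q2, q4}, q4→{q6}, q5→{q3, q4, q5}, q6→{q3}; union {q2, q3, q4, q5, q6}; ε-closure = {q0, q2, q3, q4, q5, q6}.
Read '0': q0→{q1, q3, q5}, q2→{q6}, q3→{q2, q5}, q4→{q0, q1}, q5→{q3, q4, q5}, q6→{q3}; now {q0, q1, q2, q3, q4, q5, q6}.
Read '0': q0→{q1, q3, q5}, q1→{q0, q1, q5}, q2→{q6}, q3→{q2, q5}, q4→{q0, q1}, q5→{q3, q4, q5}, q6→{q3}; now {q0, q1, q2, q3, q4, q5, q6}.
Read '1': q0→{q2}, q1→{q4}, q2→∅, q3→{q2, q4}, q4→{q6}, q5→{q3, q4, q5}, q6→{q3}; union {q2, q3, q4, q5, q6}; ε-closure = {q0, q2, q3, q4, q5, q6}.

{q0, q2, q3, q4, q5, q6}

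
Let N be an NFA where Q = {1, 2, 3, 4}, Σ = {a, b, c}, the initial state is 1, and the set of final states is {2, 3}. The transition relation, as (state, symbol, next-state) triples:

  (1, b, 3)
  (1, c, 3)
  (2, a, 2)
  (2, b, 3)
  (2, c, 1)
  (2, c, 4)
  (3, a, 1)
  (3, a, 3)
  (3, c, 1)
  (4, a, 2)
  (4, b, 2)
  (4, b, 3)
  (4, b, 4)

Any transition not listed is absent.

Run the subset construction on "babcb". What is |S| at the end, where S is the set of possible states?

Start in {1}.
Read 'b': {1} → {3}.
Read 'a': {3} → {1, 3}.
Read 'b': {1, 3} → {3}.
Read 'c': {3} → {1}.
Read 'b': {1} → {3}.
That set has 1 state.

1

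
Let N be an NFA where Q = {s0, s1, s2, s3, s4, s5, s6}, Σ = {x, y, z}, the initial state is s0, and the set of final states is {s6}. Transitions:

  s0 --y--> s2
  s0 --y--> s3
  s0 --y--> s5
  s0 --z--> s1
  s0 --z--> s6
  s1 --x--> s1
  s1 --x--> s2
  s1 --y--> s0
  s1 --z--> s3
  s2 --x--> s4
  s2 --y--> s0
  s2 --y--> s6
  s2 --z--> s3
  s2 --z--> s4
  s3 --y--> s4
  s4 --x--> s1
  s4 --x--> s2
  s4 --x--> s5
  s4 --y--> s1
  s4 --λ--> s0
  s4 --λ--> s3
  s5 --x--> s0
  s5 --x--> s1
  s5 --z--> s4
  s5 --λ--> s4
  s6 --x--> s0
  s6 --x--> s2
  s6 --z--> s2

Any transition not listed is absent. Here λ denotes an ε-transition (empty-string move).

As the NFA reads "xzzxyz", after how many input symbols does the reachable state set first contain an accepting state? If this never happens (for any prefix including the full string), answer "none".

Start in {s0}.
Read 'x': s0→∅; now ∅.
The set is empty and remains empty for the remaining 5 symbols.
No reachable set along the way intersects F.

none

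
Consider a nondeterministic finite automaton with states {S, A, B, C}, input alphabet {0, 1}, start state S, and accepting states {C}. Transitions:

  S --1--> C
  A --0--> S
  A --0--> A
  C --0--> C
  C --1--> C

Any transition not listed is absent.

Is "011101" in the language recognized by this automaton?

No

Start in {S}.
Read '0': S→∅; now ∅.
The set is empty and remains empty for the remaining 5 symbols.
The final set ∅ contains no accepting state.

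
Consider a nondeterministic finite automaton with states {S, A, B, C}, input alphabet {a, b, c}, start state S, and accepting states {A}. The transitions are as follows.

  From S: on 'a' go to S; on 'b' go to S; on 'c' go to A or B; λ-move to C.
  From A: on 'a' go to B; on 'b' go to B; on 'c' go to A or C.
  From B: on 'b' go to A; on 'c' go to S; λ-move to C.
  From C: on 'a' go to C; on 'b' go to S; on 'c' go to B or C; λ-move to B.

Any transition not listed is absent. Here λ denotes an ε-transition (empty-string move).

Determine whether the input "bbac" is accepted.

Yes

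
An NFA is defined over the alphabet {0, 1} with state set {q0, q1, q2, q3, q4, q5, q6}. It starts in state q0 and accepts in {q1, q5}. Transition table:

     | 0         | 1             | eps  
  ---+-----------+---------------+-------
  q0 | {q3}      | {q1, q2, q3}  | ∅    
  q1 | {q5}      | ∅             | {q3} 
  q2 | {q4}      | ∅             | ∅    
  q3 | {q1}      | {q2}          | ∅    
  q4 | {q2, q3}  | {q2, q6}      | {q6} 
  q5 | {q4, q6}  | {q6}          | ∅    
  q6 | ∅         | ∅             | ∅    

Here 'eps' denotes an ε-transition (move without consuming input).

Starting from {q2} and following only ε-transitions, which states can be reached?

Begin with {q2}.
No ε-moves leave this set, so the closure equals the set itself.

{q2}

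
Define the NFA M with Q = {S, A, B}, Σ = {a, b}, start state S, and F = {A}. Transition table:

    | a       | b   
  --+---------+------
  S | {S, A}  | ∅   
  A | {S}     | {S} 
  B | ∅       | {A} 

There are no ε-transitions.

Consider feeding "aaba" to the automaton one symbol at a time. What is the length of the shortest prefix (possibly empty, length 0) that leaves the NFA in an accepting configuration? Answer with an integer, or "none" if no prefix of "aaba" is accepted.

Start in {S}.
Read 'a': {S} → {S, A}.
None of the earlier sets intersect F, but {S, A} does.

1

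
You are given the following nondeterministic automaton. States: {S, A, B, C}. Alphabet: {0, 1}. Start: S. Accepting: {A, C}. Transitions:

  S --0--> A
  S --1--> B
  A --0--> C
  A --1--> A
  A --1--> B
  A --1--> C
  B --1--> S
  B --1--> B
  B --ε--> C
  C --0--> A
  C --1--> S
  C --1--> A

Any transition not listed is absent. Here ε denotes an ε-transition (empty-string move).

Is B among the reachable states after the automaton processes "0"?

No

Start in {S}.
Read '0': S→{A}; now {A}.
State B is not in {A}.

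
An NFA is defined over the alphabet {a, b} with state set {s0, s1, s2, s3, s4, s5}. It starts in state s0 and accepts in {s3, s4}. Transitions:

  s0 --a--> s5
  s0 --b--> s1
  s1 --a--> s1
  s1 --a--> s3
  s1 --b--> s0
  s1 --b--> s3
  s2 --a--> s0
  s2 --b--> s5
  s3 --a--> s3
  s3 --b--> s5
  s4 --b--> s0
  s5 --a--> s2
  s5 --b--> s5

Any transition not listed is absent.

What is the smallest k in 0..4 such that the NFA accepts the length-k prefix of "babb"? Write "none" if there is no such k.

2

Start in {s0}.
Read 'b': s0→{s1}; now {s1}.
Read 'a': s1→{s1, s3}; now {s1, s3}.
None of the earlier sets intersect F, but {s1, s3} does.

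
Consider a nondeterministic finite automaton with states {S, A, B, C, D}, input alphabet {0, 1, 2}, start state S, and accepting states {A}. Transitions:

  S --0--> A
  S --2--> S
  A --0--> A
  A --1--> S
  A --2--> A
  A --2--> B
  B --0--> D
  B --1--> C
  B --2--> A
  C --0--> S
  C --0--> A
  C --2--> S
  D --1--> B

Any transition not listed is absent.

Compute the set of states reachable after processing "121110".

∅

Start in {S}.
Read '1': {S} → ∅.
The set is empty and remains empty for the remaining 5 symbols.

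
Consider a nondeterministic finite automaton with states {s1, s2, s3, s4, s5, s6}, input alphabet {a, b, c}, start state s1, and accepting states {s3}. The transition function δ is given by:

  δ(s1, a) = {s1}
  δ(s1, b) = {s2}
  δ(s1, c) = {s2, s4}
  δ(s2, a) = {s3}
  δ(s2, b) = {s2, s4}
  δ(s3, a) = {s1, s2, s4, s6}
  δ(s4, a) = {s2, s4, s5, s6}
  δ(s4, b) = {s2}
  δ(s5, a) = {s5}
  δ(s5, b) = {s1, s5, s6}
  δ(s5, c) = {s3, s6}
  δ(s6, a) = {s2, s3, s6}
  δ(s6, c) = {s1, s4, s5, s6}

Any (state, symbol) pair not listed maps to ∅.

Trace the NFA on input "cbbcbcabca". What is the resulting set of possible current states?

∅

Start in {s1}.
Read 'c': {s1} → {s2, s4}.
Read 'b': {s2, s4} → {s2, s4}.
Read 'b': {s2, s4} → {s2, s4}.
Read 'c': {s2, s4} → ∅.
The set is empty and remains empty for the remaining 6 symbols.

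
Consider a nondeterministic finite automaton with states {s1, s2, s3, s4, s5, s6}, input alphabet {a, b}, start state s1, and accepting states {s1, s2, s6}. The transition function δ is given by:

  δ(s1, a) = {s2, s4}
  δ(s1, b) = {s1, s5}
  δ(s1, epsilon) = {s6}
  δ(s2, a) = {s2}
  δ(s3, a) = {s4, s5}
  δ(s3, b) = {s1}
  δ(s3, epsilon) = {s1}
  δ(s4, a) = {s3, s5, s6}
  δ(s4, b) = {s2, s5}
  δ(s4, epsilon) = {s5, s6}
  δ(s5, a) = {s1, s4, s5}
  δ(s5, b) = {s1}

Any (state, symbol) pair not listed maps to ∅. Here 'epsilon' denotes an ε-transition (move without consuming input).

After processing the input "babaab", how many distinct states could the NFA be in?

Start: ε-closure({s1}) = {s1, s6}.
Read 'b': s1→{s1, s5}, s6→∅; union {s1, s5}; ε-closure = {s1, s5, s6}.
Read 'a': s1→{s2, s4}, s5→{s1, s4, s5}, s6→∅; union {s1, s2, s4, s5}; ε-closure = {s1, s2, s4, s5, s6}.
Read 'b': s1→{s1, s5}, s2→∅, s4→{s2, s5}, s5→{s1}, s6→∅; union {s1, s2, s5}; ε-closure = {s1, s2, s5, s6}.
Read 'a': s1→{s2, s4}, s2→{s2}, s5→{s1, s4, s5}, s6→∅; union {s1, s2, s4, s5}; ε-closure = {s1, s2, s4, s5, s6}.
Read 'a': s1→{s2, s4}, s2→{s2}, s4→{s3, s5, s6}, s5→{s1, s4, s5}, s6→∅; now {s1, s2, s3, s4, s5, s6}.
Read 'b': s1→{s1, s5}, s2→∅, s3→{s1}, s4→{s2, s5}, s5→{s1}, s6→∅; union {s1, s2, s5}; ε-closure = {s1, s2, s5, s6}.
That set has 4 states.

4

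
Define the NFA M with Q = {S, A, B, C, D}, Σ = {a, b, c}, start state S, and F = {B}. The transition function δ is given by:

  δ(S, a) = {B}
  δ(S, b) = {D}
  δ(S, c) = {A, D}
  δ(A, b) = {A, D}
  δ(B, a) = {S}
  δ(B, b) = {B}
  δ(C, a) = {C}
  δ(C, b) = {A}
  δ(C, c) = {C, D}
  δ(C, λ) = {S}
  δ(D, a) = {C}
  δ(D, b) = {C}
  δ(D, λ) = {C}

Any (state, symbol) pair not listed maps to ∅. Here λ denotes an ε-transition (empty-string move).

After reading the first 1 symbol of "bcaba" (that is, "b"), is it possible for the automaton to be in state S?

Yes

Start in {S}.
Read 'b': {S} → {S, C, D}.
State S is in {S, C, D}.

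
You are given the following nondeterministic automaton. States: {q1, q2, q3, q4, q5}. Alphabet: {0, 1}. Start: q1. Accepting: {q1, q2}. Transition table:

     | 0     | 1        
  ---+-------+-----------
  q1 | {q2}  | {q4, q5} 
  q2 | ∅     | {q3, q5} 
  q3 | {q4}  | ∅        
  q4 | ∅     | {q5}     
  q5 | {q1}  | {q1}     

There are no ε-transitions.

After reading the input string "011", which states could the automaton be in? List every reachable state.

{q1}

Start in {q1}.
Read '0': q1→{q2}; now {q2}.
Read '1': q2→{q3, q5}; now {q3, q5}.
Read '1': q3→∅, q5→{q1}; now {q1}.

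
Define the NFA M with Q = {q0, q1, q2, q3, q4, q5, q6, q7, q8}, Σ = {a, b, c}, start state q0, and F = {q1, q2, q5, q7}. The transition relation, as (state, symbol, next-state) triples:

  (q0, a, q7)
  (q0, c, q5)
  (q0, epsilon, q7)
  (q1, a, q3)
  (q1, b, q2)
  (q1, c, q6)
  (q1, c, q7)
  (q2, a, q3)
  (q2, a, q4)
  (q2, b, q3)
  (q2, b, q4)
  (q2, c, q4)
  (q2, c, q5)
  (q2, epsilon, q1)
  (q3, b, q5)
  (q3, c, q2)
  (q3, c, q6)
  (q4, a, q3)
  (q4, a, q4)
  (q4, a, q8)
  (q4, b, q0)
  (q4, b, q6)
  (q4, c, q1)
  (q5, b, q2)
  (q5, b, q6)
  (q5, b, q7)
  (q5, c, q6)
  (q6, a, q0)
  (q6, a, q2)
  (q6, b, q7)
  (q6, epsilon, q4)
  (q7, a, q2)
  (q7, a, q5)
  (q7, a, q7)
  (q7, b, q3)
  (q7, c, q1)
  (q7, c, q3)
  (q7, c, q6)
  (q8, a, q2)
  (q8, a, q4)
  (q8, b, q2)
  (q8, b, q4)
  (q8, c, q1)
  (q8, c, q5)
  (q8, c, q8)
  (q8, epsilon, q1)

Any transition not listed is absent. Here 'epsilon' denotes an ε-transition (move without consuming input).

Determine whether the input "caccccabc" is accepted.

Start: ε-closure({q0}) = {q0, q7}.
Read 'c': q0→{q5}, q7→{q1, q3, q6}; union {q1, q3, q5, q6}; ε-closure = {q1, q3, q4, q5, q6}.
Read 'a': q1→{q3}, q3→∅, q4→{q3, q4, q8}, q5→∅, q6→{q0, q2}; union {q0, q2, q3, q4, q8}; ε-closure = {q0, q1, q2, q3, q4, q7, q8}.
Read 'c': q0→{q5}, q1→{q6, q7}, q2→{q4, q5}, q3→{q2, q6}, q4→{q1}, q7→{q1, q3, q6}, q8→{q1, q5, q8}; now {q1, q2, q3, q4, q5, q6, q7, q8}.
Read 'c': q1→{q6, q7}, q2→{q4, q5}, q3→{q2, q6}, q4→{q1}, q5→{q6}, q6→∅, q7→{q1, q3, q6}, q8→{q1, q5, q8}; now {q1, q2, q3, q4, q5, q6, q7, q8}.
Read 'c': q1→{q6, q7}, q2→{q4, q5}, q3→{q2, q6}, q4→{q1}, q5→{q6}, q6→∅, q7→{q1, q3, q6}, q8→{q1, q5, q8}; now {q1, q2, q3, q4, q5, q6, q7, q8}.
Read 'c': q1→{q6, q7}, q2→{q4, q5}, q3→{q2, q6}, q4→{q1}, q5→{q6}, q6→∅, q7→{q1, q3, q6}, q8→{q1, q5, q8}; now {q1, q2, q3, q4, q5, q6, q7, q8}.
Read 'a': q1→{q3}, q2→{q3, q4}, q3→∅, q4→{q3, q4, q8}, q5→∅, q6→{q0, q2}, q7→{q2, q5, q7}, q8→{q2, q4}; union {q0, q2, q3, q4, q5, q7, q8}; ε-closure = {q0, q1, q2, q3, q4, q5, q7, q8}.
Read 'b': q0→∅, q1→{q2}, q2→{q3, q4}, q3→{q5}, q4→{q0, q6}, q5→{q2, q6, q7}, q7→{q3}, q8→{q2, q4}; union {q0, q2, q3, q4, q5, q6, q7}; ε-closure = {q0, q1, q2, q3, q4, q5, q6, q7}.
Read 'c': q0→{q5}, q1→{q6, q7}, q2→{q4, q5}, q3→{q2, q6}, q4→{q1}, q5→{q6}, q6→∅, q7→{q1, q3, q6}; now {q1, q2, q3, q4, q5, q6, q7}.
The final set {q1, q2, q3, q4, q5, q6, q7} contains the accepting states q1, q2, q5, q7.

Yes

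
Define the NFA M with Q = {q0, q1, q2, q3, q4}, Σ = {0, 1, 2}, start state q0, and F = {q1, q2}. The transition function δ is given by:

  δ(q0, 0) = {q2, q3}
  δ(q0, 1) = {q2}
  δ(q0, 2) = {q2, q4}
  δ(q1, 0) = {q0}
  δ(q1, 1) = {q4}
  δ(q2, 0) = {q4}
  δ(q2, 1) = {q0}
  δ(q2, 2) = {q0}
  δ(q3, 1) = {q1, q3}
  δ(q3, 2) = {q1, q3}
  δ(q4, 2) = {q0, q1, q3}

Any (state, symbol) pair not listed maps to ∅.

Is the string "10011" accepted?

No

Start in {q0}.
Read '1': {q0} → {q2}.
Read '0': {q2} → {q4}.
Read '0': {q4} → ∅.
The set is empty and remains empty for the remaining 2 symbols.
The final set ∅ contains no accepting state.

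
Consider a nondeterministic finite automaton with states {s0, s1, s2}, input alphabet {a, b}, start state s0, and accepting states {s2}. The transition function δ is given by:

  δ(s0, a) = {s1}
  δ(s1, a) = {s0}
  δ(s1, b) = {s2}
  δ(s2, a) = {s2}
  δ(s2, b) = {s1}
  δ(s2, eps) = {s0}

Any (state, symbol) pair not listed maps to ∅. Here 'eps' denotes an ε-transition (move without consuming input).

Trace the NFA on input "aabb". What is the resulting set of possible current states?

∅

Start in {s0}.
Read 'a': {s0} → {s1}.
Read 'a': {s1} → {s0}.
Read 'b': {s0} → ∅.
The set is empty and remains empty for the remaining 1 symbol.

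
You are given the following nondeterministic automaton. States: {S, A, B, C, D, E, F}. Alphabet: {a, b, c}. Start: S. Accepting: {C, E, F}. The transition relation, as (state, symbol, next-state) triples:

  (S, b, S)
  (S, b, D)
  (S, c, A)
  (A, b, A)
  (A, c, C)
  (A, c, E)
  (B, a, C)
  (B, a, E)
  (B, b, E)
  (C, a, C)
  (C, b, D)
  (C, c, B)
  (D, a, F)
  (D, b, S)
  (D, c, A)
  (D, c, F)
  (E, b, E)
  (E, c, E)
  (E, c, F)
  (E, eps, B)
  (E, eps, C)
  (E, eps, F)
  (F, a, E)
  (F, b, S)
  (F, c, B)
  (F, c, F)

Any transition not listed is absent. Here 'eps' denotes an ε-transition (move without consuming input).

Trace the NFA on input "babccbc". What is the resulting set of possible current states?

{A, B, C, E, F}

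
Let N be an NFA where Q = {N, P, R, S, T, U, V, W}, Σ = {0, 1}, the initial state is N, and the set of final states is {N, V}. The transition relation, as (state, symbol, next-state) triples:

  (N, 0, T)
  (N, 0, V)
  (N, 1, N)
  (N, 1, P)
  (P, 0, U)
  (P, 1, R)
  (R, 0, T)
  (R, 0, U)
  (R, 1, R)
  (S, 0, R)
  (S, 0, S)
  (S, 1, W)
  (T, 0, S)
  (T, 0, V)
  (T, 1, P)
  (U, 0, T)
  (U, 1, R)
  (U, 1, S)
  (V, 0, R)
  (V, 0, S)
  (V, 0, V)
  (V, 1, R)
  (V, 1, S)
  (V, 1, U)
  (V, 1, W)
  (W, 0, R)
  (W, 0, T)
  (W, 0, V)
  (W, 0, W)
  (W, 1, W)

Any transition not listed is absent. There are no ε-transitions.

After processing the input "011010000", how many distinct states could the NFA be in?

6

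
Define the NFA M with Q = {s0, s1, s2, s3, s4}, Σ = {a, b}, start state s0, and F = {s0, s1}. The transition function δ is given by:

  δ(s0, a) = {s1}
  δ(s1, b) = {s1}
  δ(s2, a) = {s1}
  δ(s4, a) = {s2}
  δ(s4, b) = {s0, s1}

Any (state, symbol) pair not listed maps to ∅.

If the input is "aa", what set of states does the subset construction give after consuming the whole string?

Start in {s0}.
Read 'a': s0→{s1}; now {s1}.
Read 'a': s1→∅; now ∅.

∅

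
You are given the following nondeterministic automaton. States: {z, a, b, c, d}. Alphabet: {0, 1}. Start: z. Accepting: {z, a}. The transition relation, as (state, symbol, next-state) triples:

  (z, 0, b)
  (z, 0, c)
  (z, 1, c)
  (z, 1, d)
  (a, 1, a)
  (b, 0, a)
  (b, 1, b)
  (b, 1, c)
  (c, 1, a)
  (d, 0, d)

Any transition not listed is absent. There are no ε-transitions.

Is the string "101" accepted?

No

Start in {z}.
Read '1': {z} → {c, d}.
Read '0': {c, d} → {d}.
Read '1': {d} → ∅.
The final set ∅ contains no accepting state.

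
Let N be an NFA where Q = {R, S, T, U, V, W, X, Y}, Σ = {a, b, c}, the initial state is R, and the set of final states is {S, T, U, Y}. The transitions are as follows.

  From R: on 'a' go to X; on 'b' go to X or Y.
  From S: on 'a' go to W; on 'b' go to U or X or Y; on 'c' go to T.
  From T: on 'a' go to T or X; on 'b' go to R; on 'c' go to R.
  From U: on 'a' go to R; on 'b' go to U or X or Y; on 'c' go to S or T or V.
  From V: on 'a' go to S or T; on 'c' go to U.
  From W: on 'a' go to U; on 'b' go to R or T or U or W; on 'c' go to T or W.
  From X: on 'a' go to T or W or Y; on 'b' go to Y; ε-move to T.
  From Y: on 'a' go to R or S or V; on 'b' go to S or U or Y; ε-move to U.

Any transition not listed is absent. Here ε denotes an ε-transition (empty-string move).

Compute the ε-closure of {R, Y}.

Begin with {R, Y}.
ε-move Y → U; add U.

{R, U, Y}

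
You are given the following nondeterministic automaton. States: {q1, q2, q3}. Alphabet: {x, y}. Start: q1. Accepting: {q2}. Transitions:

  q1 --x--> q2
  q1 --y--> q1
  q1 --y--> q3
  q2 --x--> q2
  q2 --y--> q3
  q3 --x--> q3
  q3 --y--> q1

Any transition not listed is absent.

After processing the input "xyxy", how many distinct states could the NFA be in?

1

Start in {q1}.
Read 'x': q1→{q2}; now {q2}.
Read 'y': q2→{q3}; now {q3}.
Read 'x': q3→{q3}; now {q3}.
Read 'y': q3→{q1}; now {q1}.
That set has 1 state.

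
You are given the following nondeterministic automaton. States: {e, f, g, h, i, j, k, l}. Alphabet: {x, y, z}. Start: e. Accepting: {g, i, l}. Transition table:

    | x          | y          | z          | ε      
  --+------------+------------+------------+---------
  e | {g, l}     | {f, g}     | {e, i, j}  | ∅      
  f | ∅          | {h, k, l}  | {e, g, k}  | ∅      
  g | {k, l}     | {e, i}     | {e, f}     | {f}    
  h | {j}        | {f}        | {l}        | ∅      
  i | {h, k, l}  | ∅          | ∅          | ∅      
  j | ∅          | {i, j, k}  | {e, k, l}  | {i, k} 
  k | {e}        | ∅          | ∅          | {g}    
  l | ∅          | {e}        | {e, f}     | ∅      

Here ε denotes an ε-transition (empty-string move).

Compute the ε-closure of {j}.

{f, g, i, j, k}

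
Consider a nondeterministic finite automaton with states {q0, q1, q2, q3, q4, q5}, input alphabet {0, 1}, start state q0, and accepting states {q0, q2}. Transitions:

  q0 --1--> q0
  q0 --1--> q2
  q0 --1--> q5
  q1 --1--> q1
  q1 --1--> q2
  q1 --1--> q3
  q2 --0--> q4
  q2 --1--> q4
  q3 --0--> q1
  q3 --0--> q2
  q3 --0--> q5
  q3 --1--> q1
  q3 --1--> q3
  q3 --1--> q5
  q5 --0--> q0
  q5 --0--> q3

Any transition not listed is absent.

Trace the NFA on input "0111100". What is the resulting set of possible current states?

∅

Start in {q0}.
Read '0': q0→∅; now ∅.
The set is empty and remains empty for the remaining 6 symbols.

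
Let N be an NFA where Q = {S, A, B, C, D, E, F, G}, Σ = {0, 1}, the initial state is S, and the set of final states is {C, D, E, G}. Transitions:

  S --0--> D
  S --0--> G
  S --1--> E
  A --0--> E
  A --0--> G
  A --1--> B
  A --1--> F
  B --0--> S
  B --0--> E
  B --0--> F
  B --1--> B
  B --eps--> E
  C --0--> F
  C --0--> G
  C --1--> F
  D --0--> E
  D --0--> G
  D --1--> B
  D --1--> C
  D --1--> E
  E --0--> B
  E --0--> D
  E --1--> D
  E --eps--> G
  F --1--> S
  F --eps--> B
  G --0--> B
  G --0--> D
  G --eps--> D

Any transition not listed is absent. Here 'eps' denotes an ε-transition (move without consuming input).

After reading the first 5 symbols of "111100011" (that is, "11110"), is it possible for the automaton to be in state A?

No

Start in {S}.
Read '1': {S} → {D, E, G}.
Read '1': {D, E, G} → {B, C, D, E, G}.
Read '1': {B, C, D, E, G} → {B, C, D, E, F, G}.
Read '1': {B, C, D, E, F, G} → {S, B, C, D, E, F, G}.
Read '0': {S, B, C, D, E, F, G} → {S, B, D, E, F, G}.
State A is not in {S, B, D, E, F, G}.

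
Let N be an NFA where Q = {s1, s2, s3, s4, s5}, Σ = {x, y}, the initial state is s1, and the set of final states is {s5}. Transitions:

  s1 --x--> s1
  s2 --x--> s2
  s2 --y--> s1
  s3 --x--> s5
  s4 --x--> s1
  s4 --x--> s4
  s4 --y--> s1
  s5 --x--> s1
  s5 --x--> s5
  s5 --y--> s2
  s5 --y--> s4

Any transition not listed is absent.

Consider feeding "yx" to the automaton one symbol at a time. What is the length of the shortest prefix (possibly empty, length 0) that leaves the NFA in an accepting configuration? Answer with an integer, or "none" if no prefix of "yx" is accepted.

none

Start in {s1}.
Read 'y': s1→∅; now ∅.
The set is empty and remains empty for the remaining 1 symbol.
No reachable set along the way intersects F.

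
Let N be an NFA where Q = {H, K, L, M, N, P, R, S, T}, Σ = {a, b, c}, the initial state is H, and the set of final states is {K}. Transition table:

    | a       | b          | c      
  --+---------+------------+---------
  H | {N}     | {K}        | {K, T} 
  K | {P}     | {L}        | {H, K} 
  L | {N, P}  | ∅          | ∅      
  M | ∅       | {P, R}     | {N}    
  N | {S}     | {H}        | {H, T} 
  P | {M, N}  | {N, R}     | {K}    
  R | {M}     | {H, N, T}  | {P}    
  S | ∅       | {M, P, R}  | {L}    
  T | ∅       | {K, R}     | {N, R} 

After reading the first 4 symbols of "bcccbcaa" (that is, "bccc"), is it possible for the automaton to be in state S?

Start in {H}.
Read 'b': {H} → {K}.
Read 'c': {K} → {H, K}.
Read 'c': {H, K} → {H, K, T}.
Read 'c': {H, K, T} → {H, K, N, R, T}.
State S is not in {H, K, N, R, T}.

No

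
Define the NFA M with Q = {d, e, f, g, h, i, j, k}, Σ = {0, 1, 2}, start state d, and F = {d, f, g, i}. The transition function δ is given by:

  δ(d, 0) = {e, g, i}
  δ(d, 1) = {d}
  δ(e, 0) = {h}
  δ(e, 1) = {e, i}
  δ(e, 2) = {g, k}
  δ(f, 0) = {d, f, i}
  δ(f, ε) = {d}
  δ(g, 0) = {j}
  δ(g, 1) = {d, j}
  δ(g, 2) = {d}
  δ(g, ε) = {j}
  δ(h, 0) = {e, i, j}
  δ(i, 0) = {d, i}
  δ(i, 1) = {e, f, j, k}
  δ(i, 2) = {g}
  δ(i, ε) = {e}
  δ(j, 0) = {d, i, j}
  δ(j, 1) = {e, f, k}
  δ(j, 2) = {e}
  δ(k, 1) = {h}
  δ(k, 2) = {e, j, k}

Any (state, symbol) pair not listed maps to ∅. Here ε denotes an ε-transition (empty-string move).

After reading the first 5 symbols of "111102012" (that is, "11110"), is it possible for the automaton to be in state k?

No

Start in {d}.
Read '1': {d} → {d}.
Read '1': {d} → {d}.
Read '1': {d} → {d}.
Read '1': {d} → {d}.
Read '0': {d} → {e, g, i, j}.
State k is not in {e, g, i, j}.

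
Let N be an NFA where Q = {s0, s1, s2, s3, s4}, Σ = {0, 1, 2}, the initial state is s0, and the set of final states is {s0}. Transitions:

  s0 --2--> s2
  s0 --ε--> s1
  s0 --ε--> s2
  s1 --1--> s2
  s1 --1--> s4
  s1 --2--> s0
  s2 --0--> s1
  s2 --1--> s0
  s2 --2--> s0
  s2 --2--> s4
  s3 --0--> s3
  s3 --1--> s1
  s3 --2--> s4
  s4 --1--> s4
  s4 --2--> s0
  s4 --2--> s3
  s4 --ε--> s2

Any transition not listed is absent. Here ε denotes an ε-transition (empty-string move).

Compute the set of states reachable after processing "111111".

Start: ε-closure({s0}) = {s0, s1, s2}.
Read '1': s0→∅, s1→{s2, s4}, s2→{s0}; union {s0, s2, s4}; ε-closure = {s0, s1, s2, s4}.
Read '1': s0→∅, s1→{s2, s4}, s2→{s0}, s4→{s4}; union {s0, s2, s4}; ε-closure = {s0, s1, s2, s4}.
Read '1': s0→∅, s1→{s2, s4}, s2→{s0}, s4→{s4}; union {s0, s2, s4}; ε-closure = {s0, s1, s2, s4}.
Read '1': s0→∅, s1→{s2, s4}, s2→{s0}, s4→{s4}; union {s0, s2, s4}; ε-closure = {s0, s1, s2, s4}.
Read '1': s0→∅, s1→{s2, s4}, s2→{s0}, s4→{s4}; union {s0, s2, s4}; ε-closure = {s0, s1, s2, s4}.
Read '1': s0→∅, s1→{s2, s4}, s2→{s0}, s4→{s4}; union {s0, s2, s4}; ε-closure = {s0, s1, s2, s4}.

{s0, s1, s2, s4}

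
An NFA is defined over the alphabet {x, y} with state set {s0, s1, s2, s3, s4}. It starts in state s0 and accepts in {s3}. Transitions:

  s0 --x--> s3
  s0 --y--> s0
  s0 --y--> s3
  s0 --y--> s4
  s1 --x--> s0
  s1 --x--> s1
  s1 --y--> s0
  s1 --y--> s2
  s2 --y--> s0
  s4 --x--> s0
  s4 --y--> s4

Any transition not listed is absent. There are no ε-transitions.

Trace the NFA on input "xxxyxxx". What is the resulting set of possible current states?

Start in {s0}.
Read 'x': {s0} → {s3}.
Read 'x': {s3} → ∅.
The set is empty and remains empty for the remaining 5 symbols.

∅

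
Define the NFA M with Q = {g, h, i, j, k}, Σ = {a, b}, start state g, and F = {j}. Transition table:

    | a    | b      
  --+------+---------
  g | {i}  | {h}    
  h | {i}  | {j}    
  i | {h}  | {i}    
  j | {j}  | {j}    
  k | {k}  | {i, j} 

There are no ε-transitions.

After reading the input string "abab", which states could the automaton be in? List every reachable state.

Start in {g}.
Read 'a': g→{i}; now {i}.
Read 'b': i→{i}; now {i}.
Read 'a': i→{h}; now {h}.
Read 'b': h→{j}; now {j}.

{j}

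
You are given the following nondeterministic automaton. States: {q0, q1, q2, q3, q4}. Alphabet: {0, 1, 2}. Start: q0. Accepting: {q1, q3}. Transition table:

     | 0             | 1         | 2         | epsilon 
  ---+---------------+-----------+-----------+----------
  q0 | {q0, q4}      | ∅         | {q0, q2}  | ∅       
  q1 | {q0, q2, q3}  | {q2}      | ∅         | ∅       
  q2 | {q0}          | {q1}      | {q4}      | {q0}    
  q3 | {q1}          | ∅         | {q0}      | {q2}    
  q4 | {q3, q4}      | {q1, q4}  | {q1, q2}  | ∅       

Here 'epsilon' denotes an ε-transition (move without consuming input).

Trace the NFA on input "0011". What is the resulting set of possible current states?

Start in {q0}.
Read '0': q0→{q0, q4}; now {q0, q4}.
Read '0': q0→{q0, q4}, q4→{q3, q4}; union {q0, q3, q4}; ε-closure = {q0, q2, q3, q4}.
Read '1': q0→∅, q2→{q1}, q3→∅, q4→{q1, q4}; now {q1, q4}.
Read '1': q1→{q2}, q4→{q1, q4}; union {q1, q2, q4}; ε-closure = {q0, q1, q2, q4}.

{q0, q1, q2, q4}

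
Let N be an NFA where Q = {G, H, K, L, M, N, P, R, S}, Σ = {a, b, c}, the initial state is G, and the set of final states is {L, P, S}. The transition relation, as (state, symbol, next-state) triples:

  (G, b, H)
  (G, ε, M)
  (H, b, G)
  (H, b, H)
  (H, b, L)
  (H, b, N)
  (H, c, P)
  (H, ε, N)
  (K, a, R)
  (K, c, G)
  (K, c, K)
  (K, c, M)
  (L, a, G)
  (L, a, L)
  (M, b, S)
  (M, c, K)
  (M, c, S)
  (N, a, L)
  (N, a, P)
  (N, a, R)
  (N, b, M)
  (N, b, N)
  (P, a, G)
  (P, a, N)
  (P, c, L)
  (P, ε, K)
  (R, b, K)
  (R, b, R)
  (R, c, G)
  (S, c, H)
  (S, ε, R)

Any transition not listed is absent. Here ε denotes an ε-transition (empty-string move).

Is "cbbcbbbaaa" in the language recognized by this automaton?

Start: ε-closure({G}) = {G, M}.
Read 'c': G→∅, M→{K, S}; union {K, S}; ε-closure = {K, R, S}.
Read 'b': K→∅, R→{K, R}, S→∅; now {K, R}.
Read 'b': K→∅, R→{K, R}; now {K, R}.
Read 'c': K→{G, K, M}, R→{G}; now {G, K, M}.
Read 'b': G→{H}, K→∅, M→{S}; union {H, S}; ε-closure = {H, N, R, S}.
Read 'b': H→{G, H, L, N}, N→{M, N}, R→{K, R}, S→∅; now {G, H, K, L, M, N, R}.
Read 'b': G→{H}, H→{G, H, L, N}, K→∅, L→∅, M→{S}, N→{M, N}, R→{K, R}; now {G, H, K, L, M, N, R, S}.
Read 'a': G→∅, H→∅, K→{R}, L→{G, L}, M→∅, N→{L, P, R}, R→∅, S→∅; union {G, L, P, R}; ε-closure = {G, K, L, M, P, R}.
Read 'a': G→∅, K→{R}, L→{G, L}, M→∅, P→{G, N}, R→∅; union {G, L, N, R}; ε-closure = {G, L, M, N, R}.
Read 'a': G→∅, L→{G, L}, M→∅, N→{L, P, R}, R→∅; union {G, L, P, R}; ε-closure = {G, K, L, M, P, R}.
The final set {G, K, L, M, P, R} contains the accepting states L, P.

Yes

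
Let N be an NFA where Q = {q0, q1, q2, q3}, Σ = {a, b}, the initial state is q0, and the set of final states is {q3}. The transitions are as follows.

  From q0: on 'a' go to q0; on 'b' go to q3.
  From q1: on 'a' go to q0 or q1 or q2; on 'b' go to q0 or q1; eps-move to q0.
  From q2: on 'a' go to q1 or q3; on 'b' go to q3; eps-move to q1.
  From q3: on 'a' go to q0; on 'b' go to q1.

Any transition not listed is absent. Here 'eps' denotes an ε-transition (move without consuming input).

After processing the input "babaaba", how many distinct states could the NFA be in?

1

Start in {q0}.
Read 'b': q0→{q3}; now {q3}.
Read 'a': q3→{q0}; now {q0}.
Read 'b': q0→{q3}; now {q3}.
Read 'a': q3→{q0}; now {q0}.
Read 'a': q0→{q0}; now {q0}.
Read 'b': q0→{q3}; now {q3}.
Read 'a': q3→{q0}; now {q0}.
That set has 1 state.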